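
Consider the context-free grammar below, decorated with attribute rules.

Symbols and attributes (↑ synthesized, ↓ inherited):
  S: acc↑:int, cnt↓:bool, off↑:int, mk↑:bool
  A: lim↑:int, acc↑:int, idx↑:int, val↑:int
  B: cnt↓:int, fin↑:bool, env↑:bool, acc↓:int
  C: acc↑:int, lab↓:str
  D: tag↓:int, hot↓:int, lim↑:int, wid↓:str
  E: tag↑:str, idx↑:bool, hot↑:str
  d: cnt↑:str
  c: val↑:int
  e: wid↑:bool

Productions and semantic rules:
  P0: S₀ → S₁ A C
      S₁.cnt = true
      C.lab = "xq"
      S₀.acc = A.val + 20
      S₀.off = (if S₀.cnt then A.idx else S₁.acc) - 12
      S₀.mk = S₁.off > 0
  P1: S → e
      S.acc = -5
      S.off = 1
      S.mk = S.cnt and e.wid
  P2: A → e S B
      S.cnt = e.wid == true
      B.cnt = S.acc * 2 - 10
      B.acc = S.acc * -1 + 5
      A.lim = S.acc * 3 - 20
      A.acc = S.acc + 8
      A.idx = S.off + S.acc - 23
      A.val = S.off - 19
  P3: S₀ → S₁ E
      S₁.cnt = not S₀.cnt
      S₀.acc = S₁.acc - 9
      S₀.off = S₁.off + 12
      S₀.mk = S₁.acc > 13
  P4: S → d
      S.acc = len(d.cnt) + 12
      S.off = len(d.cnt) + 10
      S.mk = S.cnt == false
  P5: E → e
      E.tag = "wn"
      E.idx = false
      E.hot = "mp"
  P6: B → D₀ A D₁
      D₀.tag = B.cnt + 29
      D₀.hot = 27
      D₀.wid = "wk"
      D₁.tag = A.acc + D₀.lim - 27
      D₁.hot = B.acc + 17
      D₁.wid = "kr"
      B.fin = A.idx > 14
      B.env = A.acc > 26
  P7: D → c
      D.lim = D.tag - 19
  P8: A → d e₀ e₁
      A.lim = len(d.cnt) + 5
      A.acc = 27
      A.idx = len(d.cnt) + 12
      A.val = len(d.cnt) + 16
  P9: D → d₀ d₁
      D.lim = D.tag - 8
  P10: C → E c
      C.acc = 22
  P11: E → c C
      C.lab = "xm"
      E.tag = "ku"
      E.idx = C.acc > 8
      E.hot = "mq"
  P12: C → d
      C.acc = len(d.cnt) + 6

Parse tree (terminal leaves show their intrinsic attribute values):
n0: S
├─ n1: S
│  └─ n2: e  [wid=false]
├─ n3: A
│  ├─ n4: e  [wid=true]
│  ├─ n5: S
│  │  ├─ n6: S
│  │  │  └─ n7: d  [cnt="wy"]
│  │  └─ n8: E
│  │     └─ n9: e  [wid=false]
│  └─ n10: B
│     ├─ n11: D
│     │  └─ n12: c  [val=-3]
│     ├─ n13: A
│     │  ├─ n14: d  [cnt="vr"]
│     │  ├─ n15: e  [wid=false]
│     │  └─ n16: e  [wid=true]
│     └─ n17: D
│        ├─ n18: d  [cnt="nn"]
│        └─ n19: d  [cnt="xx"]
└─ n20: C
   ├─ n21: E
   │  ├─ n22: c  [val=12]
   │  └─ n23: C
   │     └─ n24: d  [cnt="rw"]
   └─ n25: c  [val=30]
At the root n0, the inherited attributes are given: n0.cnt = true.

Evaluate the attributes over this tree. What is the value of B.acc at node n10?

0

1. n0.cnt = true  [given at root]
2. n1.cnt = true  [true]
3. n2.wid = false  [terminal]
4. n1.acc = -5  [-5]
5. n1.off = 1  [1]
6. n1.mk = false  [S.cnt and e.wid]
7. n4.wid = true  [terminal]
8. n5.cnt = true  [e.wid == true]
9. n6.cnt = false  [not S₀.cnt]
10. n7.cnt = "wy"  [terminal]
11. n6.acc = 14  [len(d.cnt) + 12]
12. n6.off = 12  [len(d.cnt) + 10]
13. n6.mk = true  [S.cnt == false]
14. n9.wid = false  [terminal]
15. n8.tag = "wn"  ["wn"]
16. n8.idx = false  [false]
17. n8.hot = "mp"  ["mp"]
18. n5.acc = 5  [S₁.acc - 9]
19. n5.off = 24  [S₁.off + 12]
20. n5.mk = true  [S₁.acc > 13]
21. n10.cnt = 0  [S.acc * 2 - 10]
22. n10.acc = 0  [S.acc * -1 + 5]
23. n11.tag = 29  [B.cnt + 29]
24. n11.hot = 27  [27]
25. n11.wid = "wk"  ["wk"]
26. n12.val = -3  [terminal]
27. n11.lim = 10  [D.tag - 19]
28. n14.cnt = "vr"  [terminal]
29. n15.wid = false  [terminal]
30. n16.wid = true  [terminal]
31. n13.lim = 7  [len(d.cnt) + 5]
32. n13.acc = 27  [27]
33. n13.idx = 14  [len(d.cnt) + 12]
34. n13.val = 18  [len(d.cnt) + 16]
35. n17.tag = 10  [A.acc + D₀.lim - 27]
36. n17.hot = 17  [B.acc + 17]
37. n17.wid = "kr"  ["kr"]
38. n18.cnt = "nn"  [terminal]
39. n19.cnt = "xx"  [terminal]
40. n17.lim = 2  [D.tag - 8]
41. n10.fin = false  [A.idx > 14]
42. n10.env = true  [A.acc > 26]
43. n3.lim = -5  [S.acc * 3 - 20]
44. n3.acc = 13  [S.acc + 8]
45. n3.idx = 6  [S.off + S.acc - 23]
46. n3.val = 5  [S.off - 19]
47. n20.lab = "xq"  ["xq"]
48. n22.val = 12  [terminal]
49. n23.lab = "xm"  ["xm"]
50. n24.cnt = "rw"  [terminal]
51. n23.acc = 8  [len(d.cnt) + 6]
52. n21.tag = "ku"  ["ku"]
53. n21.idx = false  [C.acc > 8]
54. n21.hot = "mq"  ["mq"]
55. n25.val = 30  [terminal]
56. n20.acc = 22  [22]
57. n0.acc = 25  [A.val + 20]
58. n0.off = -6  [(if S₀.cnt then A.idx else S₁.acc) - 12]
59. n0.mk = true  [S₁.off > 0]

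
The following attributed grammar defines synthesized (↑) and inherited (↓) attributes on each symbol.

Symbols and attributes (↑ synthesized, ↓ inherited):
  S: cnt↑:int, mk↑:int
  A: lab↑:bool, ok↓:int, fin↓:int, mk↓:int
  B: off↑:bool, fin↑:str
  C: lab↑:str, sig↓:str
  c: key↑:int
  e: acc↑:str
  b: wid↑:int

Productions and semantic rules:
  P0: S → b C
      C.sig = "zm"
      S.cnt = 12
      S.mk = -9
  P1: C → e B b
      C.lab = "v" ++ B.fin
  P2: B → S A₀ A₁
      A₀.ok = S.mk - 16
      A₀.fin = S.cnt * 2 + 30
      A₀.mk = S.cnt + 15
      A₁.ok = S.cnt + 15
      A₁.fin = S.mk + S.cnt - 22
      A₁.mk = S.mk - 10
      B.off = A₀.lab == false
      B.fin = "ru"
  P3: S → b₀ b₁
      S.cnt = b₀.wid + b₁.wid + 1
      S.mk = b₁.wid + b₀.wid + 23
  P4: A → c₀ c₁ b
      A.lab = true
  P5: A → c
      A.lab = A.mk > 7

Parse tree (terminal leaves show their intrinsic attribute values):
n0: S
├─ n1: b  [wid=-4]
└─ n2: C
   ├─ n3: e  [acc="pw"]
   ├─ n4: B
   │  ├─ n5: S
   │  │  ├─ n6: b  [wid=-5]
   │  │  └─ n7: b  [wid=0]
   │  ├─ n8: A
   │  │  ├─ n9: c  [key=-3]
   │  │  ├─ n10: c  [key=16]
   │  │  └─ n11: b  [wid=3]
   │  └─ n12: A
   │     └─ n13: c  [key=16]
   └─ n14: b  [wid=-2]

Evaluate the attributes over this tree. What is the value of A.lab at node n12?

1. n1.wid = -4  [terminal]
2. n2.sig = "zm"  ["zm"]
3. n3.acc = "pw"  [terminal]
4. n6.wid = -5  [terminal]
5. n7.wid = 0  [terminal]
6. n5.cnt = -4  [b₀.wid + b₁.wid + 1]
7. n5.mk = 18  [b₁.wid + b₀.wid + 23]
8. n8.ok = 2  [S.mk - 16]
9. n8.fin = 22  [S.cnt * 2 + 30]
10. n8.mk = 11  [S.cnt + 15]
11. n9.key = -3  [terminal]
12. n10.key = 16  [terminal]
13. n11.wid = 3  [terminal]
14. n8.lab = true  [true]
15. n12.ok = 11  [S.cnt + 15]
16. n12.fin = -8  [S.mk + S.cnt - 22]
17. n12.mk = 8  [S.mk - 10]
18. n13.key = 16  [terminal]
19. n12.lab = true  [A.mk > 7]
20. n4.off = false  [A₀.lab == false]
21. n4.fin = "ru"  ["ru"]
22. n14.wid = -2  [terminal]
23. n2.lab = "vru"  ["v" ++ B.fin]
24. n0.cnt = 12  [12]
25. n0.mk = -9  [-9]

true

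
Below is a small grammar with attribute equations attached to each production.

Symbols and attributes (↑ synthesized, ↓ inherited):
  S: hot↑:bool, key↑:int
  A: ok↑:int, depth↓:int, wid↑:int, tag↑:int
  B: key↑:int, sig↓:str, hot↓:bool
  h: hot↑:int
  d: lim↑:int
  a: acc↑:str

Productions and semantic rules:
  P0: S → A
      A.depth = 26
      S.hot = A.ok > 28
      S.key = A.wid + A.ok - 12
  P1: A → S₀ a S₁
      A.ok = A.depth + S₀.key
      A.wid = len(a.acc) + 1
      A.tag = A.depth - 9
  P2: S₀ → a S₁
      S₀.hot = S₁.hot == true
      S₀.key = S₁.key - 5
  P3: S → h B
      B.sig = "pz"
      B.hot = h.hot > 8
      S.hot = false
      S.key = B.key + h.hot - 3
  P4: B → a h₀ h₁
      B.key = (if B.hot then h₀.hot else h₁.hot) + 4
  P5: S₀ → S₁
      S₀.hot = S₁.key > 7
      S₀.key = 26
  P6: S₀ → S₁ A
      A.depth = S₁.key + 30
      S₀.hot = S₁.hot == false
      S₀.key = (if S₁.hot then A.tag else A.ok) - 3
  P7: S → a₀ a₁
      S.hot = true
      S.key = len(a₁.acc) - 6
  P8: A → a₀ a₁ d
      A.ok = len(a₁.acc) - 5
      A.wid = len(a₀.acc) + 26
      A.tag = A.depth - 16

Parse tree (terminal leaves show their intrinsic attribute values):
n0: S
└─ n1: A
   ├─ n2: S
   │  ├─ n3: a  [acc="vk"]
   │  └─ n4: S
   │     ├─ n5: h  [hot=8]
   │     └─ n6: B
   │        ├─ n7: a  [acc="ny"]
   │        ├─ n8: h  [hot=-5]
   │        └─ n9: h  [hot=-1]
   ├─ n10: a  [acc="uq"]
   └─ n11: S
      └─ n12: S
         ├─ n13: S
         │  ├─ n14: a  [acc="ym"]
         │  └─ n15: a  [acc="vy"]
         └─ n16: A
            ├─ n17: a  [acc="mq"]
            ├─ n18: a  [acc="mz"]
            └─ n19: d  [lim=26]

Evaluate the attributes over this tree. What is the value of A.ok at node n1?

29

1. n1.depth = 26  [26]
2. n3.acc = "vk"  [terminal]
3. n5.hot = 8  [terminal]
4. n6.sig = "pz"  ["pz"]
5. n6.hot = false  [h.hot > 8]
6. n7.acc = "ny"  [terminal]
7. n8.hot = -5  [terminal]
8. n9.hot = -1  [terminal]
9. n6.key = 3  [(if B.hot then h₀.hot else h₁.hot) + 4]
10. n4.hot = false  [false]
11. n4.key = 8  [B.key + h.hot - 3]
12. n2.hot = false  [S₁.hot == true]
13. n2.key = 3  [S₁.key - 5]
14. n10.acc = "uq"  [terminal]
15. n14.acc = "ym"  [terminal]
16. n15.acc = "vy"  [terminal]
17. n13.hot = true  [true]
18. n13.key = -4  [len(a₁.acc) - 6]
19. n16.depth = 26  [S₁.key + 30]
20. n17.acc = "mq"  [terminal]
21. n18.acc = "mz"  [terminal]
22. n19.lim = 26  [terminal]
23. n16.ok = -3  [len(a₁.acc) - 5]
24. n16.wid = 28  [len(a₀.acc) + 26]
25. n16.tag = 10  [A.depth - 16]
26. n12.hot = false  [S₁.hot == false]
27. n12.key = 7  [(if S₁.hot then A.tag else A.ok) - 3]
28. n11.hot = false  [S₁.key > 7]
29. n11.key = 26  [26]
30. n1.ok = 29  [A.depth + S₀.key]
31. n1.wid = 3  [len(a.acc) + 1]
32. n1.tag = 17  [A.depth - 9]
33. n0.hot = true  [A.ok > 28]
34. n0.key = 20  [A.wid + A.ok - 12]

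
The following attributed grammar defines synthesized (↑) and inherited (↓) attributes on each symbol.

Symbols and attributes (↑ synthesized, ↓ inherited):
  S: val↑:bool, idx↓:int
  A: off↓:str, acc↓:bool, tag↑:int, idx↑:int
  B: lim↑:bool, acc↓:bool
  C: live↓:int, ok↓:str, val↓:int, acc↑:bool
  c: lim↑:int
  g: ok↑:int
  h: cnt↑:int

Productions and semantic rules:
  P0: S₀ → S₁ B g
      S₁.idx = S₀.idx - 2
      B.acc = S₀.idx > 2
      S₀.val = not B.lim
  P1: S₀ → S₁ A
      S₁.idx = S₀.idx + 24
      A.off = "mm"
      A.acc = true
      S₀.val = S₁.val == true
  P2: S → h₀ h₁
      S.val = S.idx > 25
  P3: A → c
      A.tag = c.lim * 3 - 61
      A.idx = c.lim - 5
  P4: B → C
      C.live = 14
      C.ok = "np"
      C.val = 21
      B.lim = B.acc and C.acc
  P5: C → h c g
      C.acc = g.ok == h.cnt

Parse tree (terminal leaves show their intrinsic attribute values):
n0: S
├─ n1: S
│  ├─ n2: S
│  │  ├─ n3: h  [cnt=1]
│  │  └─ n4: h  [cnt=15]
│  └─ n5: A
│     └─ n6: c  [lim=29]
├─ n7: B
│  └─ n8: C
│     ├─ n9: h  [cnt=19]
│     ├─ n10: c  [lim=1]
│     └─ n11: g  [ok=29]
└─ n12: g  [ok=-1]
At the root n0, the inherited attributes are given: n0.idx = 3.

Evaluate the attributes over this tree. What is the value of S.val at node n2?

false

1. n0.idx = 3  [given at root]
2. n1.idx = 1  [S₀.idx - 2]
3. n2.idx = 25  [S₀.idx + 24]
4. n3.cnt = 1  [terminal]
5. n4.cnt = 15  [terminal]
6. n2.val = false  [S.idx > 25]
7. n5.off = "mm"  ["mm"]
8. n5.acc = true  [true]
9. n6.lim = 29  [terminal]
10. n5.tag = 26  [c.lim * 3 - 61]
11. n5.idx = 24  [c.lim - 5]
12. n1.val = false  [S₁.val == true]
13. n7.acc = true  [S₀.idx > 2]
14. n8.live = 14  [14]
15. n8.ok = "np"  ["np"]
16. n8.val = 21  [21]
17. n9.cnt = 19  [terminal]
18. n10.lim = 1  [terminal]
19. n11.ok = 29  [terminal]
20. n8.acc = false  [g.ok == h.cnt]
21. n7.lim = false  [B.acc and C.acc]
22. n12.ok = -1  [terminal]
23. n0.val = true  [not B.lim]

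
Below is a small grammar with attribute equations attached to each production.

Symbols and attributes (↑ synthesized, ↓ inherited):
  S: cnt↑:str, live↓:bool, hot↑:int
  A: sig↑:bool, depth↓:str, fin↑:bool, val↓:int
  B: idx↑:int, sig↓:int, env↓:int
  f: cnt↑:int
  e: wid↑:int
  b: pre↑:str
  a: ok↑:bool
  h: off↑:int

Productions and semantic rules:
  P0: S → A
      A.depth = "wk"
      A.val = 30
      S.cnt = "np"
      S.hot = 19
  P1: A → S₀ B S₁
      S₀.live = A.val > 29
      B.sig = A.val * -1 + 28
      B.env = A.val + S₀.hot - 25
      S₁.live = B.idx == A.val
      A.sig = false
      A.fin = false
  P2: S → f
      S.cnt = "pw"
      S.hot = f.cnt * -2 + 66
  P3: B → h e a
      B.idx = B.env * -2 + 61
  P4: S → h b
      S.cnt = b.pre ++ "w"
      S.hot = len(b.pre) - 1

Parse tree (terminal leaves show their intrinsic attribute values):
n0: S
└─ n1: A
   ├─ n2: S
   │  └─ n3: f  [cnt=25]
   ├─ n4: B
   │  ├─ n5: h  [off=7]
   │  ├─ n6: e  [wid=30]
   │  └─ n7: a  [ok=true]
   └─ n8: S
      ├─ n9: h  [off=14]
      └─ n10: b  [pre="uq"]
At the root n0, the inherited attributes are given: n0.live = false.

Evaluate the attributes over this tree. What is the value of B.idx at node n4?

19

1. n0.live = false  [given at root]
2. n1.depth = "wk"  ["wk"]
3. n1.val = 30  [30]
4. n2.live = true  [A.val > 29]
5. n3.cnt = 25  [terminal]
6. n2.cnt = "pw"  ["pw"]
7. n2.hot = 16  [f.cnt * -2 + 66]
8. n4.sig = -2  [A.val * -1 + 28]
9. n4.env = 21  [A.val + S₀.hot - 25]
10. n5.off = 7  [terminal]
11. n6.wid = 30  [terminal]
12. n7.ok = true  [terminal]
13. n4.idx = 19  [B.env * -2 + 61]
14. n8.live = false  [B.idx == A.val]
15. n9.off = 14  [terminal]
16. n10.pre = "uq"  [terminal]
17. n8.cnt = "uqw"  [b.pre ++ "w"]
18. n8.hot = 1  [len(b.pre) - 1]
19. n1.sig = false  [false]
20. n1.fin = false  [false]
21. n0.cnt = "np"  ["np"]
22. n0.hot = 19  [19]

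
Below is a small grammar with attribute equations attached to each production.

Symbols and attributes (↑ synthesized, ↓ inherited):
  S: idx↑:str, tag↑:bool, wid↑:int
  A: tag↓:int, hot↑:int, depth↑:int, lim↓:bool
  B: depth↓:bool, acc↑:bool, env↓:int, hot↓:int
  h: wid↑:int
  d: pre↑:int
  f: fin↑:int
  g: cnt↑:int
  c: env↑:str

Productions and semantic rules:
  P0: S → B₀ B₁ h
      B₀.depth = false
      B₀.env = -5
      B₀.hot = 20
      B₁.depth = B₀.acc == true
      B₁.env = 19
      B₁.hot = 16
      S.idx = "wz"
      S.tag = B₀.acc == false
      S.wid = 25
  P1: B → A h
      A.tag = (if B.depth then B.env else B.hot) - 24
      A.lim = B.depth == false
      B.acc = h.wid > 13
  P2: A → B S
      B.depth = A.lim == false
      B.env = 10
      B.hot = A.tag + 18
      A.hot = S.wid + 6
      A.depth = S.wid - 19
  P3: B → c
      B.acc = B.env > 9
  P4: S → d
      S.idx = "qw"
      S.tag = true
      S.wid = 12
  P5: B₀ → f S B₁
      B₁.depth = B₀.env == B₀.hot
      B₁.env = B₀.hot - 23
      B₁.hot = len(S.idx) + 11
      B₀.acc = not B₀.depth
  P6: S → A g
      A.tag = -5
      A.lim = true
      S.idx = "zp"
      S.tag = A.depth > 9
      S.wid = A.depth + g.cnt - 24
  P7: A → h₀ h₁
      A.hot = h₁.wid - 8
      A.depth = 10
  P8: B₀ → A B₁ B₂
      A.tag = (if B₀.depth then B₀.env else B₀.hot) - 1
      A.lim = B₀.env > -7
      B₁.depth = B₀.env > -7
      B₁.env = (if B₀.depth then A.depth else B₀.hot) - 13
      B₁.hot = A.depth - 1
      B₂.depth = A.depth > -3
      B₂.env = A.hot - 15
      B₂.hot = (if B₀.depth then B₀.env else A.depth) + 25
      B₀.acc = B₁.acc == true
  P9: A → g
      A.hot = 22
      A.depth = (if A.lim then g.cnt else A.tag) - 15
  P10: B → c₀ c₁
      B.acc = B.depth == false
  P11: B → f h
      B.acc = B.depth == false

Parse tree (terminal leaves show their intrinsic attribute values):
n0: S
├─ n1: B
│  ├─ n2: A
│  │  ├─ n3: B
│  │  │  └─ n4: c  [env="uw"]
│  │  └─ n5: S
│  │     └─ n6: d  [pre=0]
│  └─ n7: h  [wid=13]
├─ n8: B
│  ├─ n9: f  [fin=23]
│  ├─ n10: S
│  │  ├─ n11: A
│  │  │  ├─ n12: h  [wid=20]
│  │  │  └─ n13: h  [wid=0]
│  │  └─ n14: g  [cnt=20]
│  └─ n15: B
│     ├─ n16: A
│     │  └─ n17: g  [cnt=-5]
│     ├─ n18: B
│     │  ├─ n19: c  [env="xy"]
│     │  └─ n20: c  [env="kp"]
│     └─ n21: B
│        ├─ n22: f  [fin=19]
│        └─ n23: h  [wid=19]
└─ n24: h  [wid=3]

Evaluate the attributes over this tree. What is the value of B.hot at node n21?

1. n1.depth = false  [false]
2. n1.env = -5  [-5]
3. n1.hot = 20  [20]
4. n2.tag = -4  [(if B.depth then B.env else B.hot) - 24]
5. n2.lim = true  [B.depth == false]
6. n3.depth = false  [A.lim == false]
7. n3.env = 10  [10]
8. n3.hot = 14  [A.tag + 18]
9. n4.env = "uw"  [terminal]
10. n3.acc = true  [B.env > 9]
11. n6.pre = 0  [terminal]
12. n5.idx = "qw"  ["qw"]
13. n5.tag = true  [true]
14. n5.wid = 12  [12]
15. n2.hot = 18  [S.wid + 6]
16. n2.depth = -7  [S.wid - 19]
17. n7.wid = 13  [terminal]
18. n1.acc = false  [h.wid > 13]
19. n8.depth = false  [B₀.acc == true]
20. n8.env = 19  [19]
21. n8.hot = 16  [16]
22. n9.fin = 23  [terminal]
23. n11.tag = -5  [-5]
24. n11.lim = true  [true]
25. n12.wid = 20  [terminal]
26. n13.wid = 0  [terminal]
27. n11.hot = -8  [h₁.wid - 8]
28. n11.depth = 10  [10]
29. n14.cnt = 20  [terminal]
30. n10.idx = "zp"  ["zp"]
31. n10.tag = true  [A.depth > 9]
32. n10.wid = 6  [A.depth + g.cnt - 24]
33. n15.depth = false  [B₀.env == B₀.hot]
34. n15.env = -7  [B₀.hot - 23]
35. n15.hot = 13  [len(S.idx) + 11]
36. n16.tag = 12  [(if B₀.depth then B₀.env else B₀.hot) - 1]
37. n16.lim = false  [B₀.env > -7]
38. n17.cnt = -5  [terminal]
39. n16.hot = 22  [22]
40. n16.depth = -3  [(if A.lim then g.cnt else A.tag) - 15]
41. n18.depth = false  [B₀.env > -7]
42. n18.env = 0  [(if B₀.depth then A.depth else B₀.hot) - 13]
43. n18.hot = -4  [A.depth - 1]
44. n19.env = "xy"  [terminal]
45. n20.env = "kp"  [terminal]
46. n18.acc = true  [B.depth == false]
47. n21.depth = false  [A.depth > -3]
48. n21.env = 7  [A.hot - 15]
49. n21.hot = 22  [(if B₀.depth then B₀.env else A.depth) + 25]
50. n22.fin = 19  [terminal]
51. n23.wid = 19  [terminal]
52. n21.acc = true  [B.depth == false]
53. n15.acc = true  [B₁.acc == true]
54. n8.acc = true  [not B₀.depth]
55. n24.wid = 3  [terminal]
56. n0.idx = "wz"  ["wz"]
57. n0.tag = true  [B₀.acc == false]
58. n0.wid = 25  [25]

22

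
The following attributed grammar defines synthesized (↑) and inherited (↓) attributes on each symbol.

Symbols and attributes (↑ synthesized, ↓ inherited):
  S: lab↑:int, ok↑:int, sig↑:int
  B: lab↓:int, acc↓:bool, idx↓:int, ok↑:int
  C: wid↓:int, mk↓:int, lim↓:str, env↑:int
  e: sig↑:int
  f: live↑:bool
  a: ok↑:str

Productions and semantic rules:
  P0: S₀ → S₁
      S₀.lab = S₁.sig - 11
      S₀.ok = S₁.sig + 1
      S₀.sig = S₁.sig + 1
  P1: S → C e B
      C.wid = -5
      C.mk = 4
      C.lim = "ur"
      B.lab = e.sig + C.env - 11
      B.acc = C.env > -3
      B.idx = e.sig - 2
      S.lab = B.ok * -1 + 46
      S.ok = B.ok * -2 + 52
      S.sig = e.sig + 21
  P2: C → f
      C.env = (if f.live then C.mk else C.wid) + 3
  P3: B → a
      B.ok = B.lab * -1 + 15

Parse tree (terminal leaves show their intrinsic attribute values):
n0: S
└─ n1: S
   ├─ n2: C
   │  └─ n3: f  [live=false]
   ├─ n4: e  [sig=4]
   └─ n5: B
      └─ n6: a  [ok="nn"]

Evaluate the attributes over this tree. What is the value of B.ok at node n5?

1. n2.wid = -5  [-5]
2. n2.mk = 4  [4]
3. n2.lim = "ur"  ["ur"]
4. n3.live = false  [terminal]
5. n2.env = -2  [(if f.live then C.mk else C.wid) + 3]
6. n4.sig = 4  [terminal]
7. n5.lab = -9  [e.sig + C.env - 11]
8. n5.acc = true  [C.env > -3]
9. n5.idx = 2  [e.sig - 2]
10. n6.ok = "nn"  [terminal]
11. n5.ok = 24  [B.lab * -1 + 15]
12. n1.lab = 22  [B.ok * -1 + 46]
13. n1.ok = 4  [B.ok * -2 + 52]
14. n1.sig = 25  [e.sig + 21]
15. n0.lab = 14  [S₁.sig - 11]
16. n0.ok = 26  [S₁.sig + 1]
17. n0.sig = 26  [S₁.sig + 1]

24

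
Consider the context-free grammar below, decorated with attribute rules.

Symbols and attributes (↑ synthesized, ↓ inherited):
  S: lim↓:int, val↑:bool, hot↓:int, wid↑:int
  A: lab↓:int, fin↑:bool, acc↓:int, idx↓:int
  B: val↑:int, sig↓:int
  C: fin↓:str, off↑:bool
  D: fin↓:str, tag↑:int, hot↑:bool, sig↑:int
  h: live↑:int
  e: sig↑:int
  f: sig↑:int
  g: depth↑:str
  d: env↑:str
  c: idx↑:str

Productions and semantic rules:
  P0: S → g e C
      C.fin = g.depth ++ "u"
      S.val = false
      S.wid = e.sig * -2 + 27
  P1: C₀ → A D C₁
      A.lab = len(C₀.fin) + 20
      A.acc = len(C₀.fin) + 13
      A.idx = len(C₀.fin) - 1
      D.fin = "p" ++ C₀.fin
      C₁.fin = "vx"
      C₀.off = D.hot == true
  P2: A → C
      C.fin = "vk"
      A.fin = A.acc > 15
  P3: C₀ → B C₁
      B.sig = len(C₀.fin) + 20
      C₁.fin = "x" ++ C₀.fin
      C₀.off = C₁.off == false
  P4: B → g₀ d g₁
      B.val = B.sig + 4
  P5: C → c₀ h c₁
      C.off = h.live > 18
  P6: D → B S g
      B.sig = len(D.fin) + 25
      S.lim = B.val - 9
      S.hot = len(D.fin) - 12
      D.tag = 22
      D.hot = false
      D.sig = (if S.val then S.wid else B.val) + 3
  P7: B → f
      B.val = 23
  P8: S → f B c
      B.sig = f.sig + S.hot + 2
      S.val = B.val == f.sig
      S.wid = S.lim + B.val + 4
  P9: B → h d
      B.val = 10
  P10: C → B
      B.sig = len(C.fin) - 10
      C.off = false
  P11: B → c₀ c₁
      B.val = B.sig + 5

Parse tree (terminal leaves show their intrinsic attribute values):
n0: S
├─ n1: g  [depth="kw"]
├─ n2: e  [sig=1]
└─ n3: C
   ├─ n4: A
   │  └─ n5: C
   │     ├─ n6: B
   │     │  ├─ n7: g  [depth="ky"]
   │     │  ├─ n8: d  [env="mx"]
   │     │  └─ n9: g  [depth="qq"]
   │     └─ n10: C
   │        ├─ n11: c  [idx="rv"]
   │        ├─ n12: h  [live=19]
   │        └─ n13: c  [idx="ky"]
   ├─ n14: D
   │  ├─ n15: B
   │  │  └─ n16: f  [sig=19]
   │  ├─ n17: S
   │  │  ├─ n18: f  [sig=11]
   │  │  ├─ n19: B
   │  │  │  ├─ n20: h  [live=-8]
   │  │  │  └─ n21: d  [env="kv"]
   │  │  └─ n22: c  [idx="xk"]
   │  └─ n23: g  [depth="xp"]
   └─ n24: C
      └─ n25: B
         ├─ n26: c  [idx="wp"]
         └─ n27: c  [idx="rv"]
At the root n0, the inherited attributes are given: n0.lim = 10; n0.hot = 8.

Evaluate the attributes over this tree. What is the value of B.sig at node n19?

5

1. n0.lim = 10  [given at root]
2. n0.hot = 8  [given at root]
3. n1.depth = "kw"  [terminal]
4. n2.sig = 1  [terminal]
5. n3.fin = "kwu"  [g.depth ++ "u"]
6. n4.lab = 23  [len(C₀.fin) + 20]
7. n4.acc = 16  [len(C₀.fin) + 13]
8. n4.idx = 2  [len(C₀.fin) - 1]
9. n5.fin = "vk"  ["vk"]
10. n6.sig = 22  [len(C₀.fin) + 20]
11. n7.depth = "ky"  [terminal]
12. n8.env = "mx"  [terminal]
13. n9.depth = "qq"  [terminal]
14. n6.val = 26  [B.sig + 4]
15. n10.fin = "xvk"  ["x" ++ C₀.fin]
16. n11.idx = "rv"  [terminal]
17. n12.live = 19  [terminal]
18. n13.idx = "ky"  [terminal]
19. n10.off = true  [h.live > 18]
20. n5.off = false  [C₁.off == false]
21. n4.fin = true  [A.acc > 15]
22. n14.fin = "pkwu"  ["p" ++ C₀.fin]
23. n15.sig = 29  [len(D.fin) + 25]
24. n16.sig = 19  [terminal]
25. n15.val = 23  [23]
26. n17.lim = 14  [B.val - 9]
27. n17.hot = -8  [len(D.fin) - 12]
28. n18.sig = 11  [terminal]
29. n19.sig = 5  [f.sig + S.hot + 2]
30. n20.live = -8  [terminal]
31. n21.env = "kv"  [terminal]
32. n19.val = 10  [10]
33. n22.idx = "xk"  [terminal]
34. n17.val = false  [B.val == f.sig]
35. n17.wid = 28  [S.lim + B.val + 4]
36. n23.depth = "xp"  [terminal]
37. n14.tag = 22  [22]
38. n14.hot = false  [false]
39. n14.sig = 26  [(if S.val then S.wid else B.val) + 3]
40. n24.fin = "vx"  ["vx"]
41. n25.sig = -8  [len(C.fin) - 10]
42. n26.idx = "wp"  [terminal]
43. n27.idx = "rv"  [terminal]
44. n25.val = -3  [B.sig + 5]
45. n24.off = false  [false]
46. n3.off = false  [D.hot == true]
47. n0.val = false  [false]
48. n0.wid = 25  [e.sig * -2 + 27]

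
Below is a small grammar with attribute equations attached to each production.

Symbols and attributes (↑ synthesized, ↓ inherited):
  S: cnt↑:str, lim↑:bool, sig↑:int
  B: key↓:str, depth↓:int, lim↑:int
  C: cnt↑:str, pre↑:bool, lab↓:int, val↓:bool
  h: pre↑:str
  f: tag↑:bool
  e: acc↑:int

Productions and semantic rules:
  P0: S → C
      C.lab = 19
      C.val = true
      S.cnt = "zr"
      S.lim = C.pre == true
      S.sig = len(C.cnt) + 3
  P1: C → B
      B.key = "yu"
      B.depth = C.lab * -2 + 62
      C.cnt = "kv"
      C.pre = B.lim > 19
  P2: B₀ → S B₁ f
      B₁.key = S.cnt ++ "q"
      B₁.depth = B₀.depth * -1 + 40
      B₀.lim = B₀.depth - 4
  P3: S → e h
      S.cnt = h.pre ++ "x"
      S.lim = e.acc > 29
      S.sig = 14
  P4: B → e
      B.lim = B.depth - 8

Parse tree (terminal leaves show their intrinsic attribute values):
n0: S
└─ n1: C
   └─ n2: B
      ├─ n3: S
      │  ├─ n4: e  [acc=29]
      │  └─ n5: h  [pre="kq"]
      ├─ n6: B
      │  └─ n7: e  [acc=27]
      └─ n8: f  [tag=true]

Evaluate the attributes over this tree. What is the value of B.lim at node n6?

1. n1.lab = 19  [19]
2. n1.val = true  [true]
3. n2.key = "yu"  ["yu"]
4. n2.depth = 24  [C.lab * -2 + 62]
5. n4.acc = 29  [terminal]
6. n5.pre = "kq"  [terminal]
7. n3.cnt = "kqx"  [h.pre ++ "x"]
8. n3.lim = false  [e.acc > 29]
9. n3.sig = 14  [14]
10. n6.key = "kqxq"  [S.cnt ++ "q"]
11. n6.depth = 16  [B₀.depth * -1 + 40]
12. n7.acc = 27  [terminal]
13. n6.lim = 8  [B.depth - 8]
14. n8.tag = true  [terminal]
15. n2.lim = 20  [B₀.depth - 4]
16. n1.cnt = "kv"  ["kv"]
17. n1.pre = true  [B.lim > 19]
18. n0.cnt = "zr"  ["zr"]
19. n0.lim = true  [C.pre == true]
20. n0.sig = 5  [len(C.cnt) + 3]

8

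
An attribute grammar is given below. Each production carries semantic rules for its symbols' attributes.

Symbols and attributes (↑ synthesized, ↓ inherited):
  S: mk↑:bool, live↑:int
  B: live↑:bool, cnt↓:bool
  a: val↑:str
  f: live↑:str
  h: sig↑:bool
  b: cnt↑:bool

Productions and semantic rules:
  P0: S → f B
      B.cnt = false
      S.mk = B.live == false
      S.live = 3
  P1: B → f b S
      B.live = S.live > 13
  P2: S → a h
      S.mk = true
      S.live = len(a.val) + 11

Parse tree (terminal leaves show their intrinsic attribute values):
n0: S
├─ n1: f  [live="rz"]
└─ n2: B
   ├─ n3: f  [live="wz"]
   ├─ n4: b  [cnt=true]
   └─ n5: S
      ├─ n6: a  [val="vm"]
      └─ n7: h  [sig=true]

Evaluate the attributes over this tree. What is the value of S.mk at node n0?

1. n1.live = "rz"  [terminal]
2. n2.cnt = false  [false]
3. n3.live = "wz"  [terminal]
4. n4.cnt = true  [terminal]
5. n6.val = "vm"  [terminal]
6. n7.sig = true  [terminal]
7. n5.mk = true  [true]
8. n5.live = 13  [len(a.val) + 11]
9. n2.live = false  [S.live > 13]
10. n0.mk = true  [B.live == false]
11. n0.live = 3  [3]

true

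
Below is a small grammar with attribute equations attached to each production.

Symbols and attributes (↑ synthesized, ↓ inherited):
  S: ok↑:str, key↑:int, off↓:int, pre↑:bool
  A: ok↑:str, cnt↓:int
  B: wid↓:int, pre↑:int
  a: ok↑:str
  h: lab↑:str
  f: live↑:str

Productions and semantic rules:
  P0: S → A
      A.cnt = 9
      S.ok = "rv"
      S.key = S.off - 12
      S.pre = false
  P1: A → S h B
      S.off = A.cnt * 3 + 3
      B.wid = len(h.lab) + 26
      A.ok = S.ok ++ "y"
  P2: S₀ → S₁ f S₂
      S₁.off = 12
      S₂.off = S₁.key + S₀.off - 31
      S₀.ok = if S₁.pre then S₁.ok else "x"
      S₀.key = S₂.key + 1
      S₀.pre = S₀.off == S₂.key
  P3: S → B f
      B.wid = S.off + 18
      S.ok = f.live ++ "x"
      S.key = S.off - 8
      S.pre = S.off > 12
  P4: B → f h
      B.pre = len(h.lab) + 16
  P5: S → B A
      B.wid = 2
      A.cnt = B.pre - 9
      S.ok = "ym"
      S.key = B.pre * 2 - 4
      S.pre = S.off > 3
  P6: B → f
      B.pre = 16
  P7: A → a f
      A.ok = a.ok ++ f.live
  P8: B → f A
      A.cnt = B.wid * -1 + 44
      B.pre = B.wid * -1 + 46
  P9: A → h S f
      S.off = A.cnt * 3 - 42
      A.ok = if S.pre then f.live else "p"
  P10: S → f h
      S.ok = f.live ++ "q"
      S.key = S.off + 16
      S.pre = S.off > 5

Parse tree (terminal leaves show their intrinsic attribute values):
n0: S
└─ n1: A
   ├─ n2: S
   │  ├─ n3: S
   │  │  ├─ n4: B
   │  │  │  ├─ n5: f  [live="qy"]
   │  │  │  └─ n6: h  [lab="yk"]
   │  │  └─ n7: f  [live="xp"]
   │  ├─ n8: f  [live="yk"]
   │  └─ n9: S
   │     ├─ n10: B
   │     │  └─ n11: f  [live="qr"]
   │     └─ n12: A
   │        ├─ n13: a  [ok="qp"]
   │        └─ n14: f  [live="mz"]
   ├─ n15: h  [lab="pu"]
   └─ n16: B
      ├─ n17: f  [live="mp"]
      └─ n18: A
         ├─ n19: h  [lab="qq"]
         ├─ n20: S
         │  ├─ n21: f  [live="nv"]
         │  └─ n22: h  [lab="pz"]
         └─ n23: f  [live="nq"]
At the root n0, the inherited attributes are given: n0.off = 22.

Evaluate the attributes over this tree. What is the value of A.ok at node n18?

1. n0.off = 22  [given at root]
2. n1.cnt = 9  [9]
3. n2.off = 30  [A.cnt * 3 + 3]
4. n3.off = 12  [12]
5. n4.wid = 30  [S.off + 18]
6. n5.live = "qy"  [terminal]
7. n6.lab = "yk"  [terminal]
8. n4.pre = 18  [len(h.lab) + 16]
9. n7.live = "xp"  [terminal]
10. n3.ok = "xpx"  [f.live ++ "x"]
11. n3.key = 4  [S.off - 8]
12. n3.pre = false  [S.off > 12]
13. n8.live = "yk"  [terminal]
14. n9.off = 3  [S₁.key + S₀.off - 31]
15. n10.wid = 2  [2]
16. n11.live = "qr"  [terminal]
17. n10.pre = 16  [16]
18. n12.cnt = 7  [B.pre - 9]
19. n13.ok = "qp"  [terminal]
20. n14.live = "mz"  [terminal]
21. n12.ok = "qpmz"  [a.ok ++ f.live]
22. n9.ok = "ym"  ["ym"]
23. n9.key = 28  [B.pre * 2 - 4]
24. n9.pre = false  [S.off > 3]
25. n2.ok = "x"  [if S₁.pre then S₁.ok else "x"]
26. n2.key = 29  [S₂.key + 1]
27. n2.pre = false  [S₀.off == S₂.key]
28. n15.lab = "pu"  [terminal]
29. n16.wid = 28  [len(h.lab) + 26]
30. n17.live = "mp"  [terminal]
31. n18.cnt = 16  [B.wid * -1 + 44]
32. n19.lab = "qq"  [terminal]
33. n20.off = 6  [A.cnt * 3 - 42]
34. n21.live = "nv"  [terminal]
35. n22.lab = "pz"  [terminal]
36. n20.ok = "nvq"  [f.live ++ "q"]
37. n20.key = 22  [S.off + 16]
38. n20.pre = true  [S.off > 5]
39. n23.live = "nq"  [terminal]
40. n18.ok = "nq"  [if S.pre then f.live else "p"]
41. n16.pre = 18  [B.wid * -1 + 46]
42. n1.ok = "xy"  [S.ok ++ "y"]
43. n0.ok = "rv"  ["rv"]
44. n0.key = 10  [S.off - 12]
45. n0.pre = false  [false]

"nq"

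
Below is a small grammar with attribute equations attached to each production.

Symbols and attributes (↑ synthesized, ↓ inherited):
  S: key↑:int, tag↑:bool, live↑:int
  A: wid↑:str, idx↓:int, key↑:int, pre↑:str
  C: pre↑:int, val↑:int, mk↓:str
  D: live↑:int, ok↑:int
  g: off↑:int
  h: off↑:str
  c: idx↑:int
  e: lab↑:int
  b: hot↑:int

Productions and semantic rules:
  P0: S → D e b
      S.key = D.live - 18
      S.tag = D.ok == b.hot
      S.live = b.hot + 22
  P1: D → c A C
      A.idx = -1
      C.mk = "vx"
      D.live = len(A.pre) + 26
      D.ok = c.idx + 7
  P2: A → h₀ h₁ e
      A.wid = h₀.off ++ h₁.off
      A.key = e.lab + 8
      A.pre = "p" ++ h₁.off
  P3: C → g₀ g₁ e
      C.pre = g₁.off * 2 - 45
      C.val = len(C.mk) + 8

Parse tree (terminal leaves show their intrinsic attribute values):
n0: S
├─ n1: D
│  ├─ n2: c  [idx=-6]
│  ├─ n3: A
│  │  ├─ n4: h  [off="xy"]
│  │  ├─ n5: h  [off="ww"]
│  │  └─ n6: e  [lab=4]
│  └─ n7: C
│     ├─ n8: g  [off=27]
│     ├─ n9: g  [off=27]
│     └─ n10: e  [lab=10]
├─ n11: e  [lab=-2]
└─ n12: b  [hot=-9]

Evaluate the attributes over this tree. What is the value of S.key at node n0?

11

1. n2.idx = -6  [terminal]
2. n3.idx = -1  [-1]
3. n4.off = "xy"  [terminal]
4. n5.off = "ww"  [terminal]
5. n6.lab = 4  [terminal]
6. n3.wid = "xyww"  [h₀.off ++ h₁.off]
7. n3.key = 12  [e.lab + 8]
8. n3.pre = "pww"  ["p" ++ h₁.off]
9. n7.mk = "vx"  ["vx"]
10. n8.off = 27  [terminal]
11. n9.off = 27  [terminal]
12. n10.lab = 10  [terminal]
13. n7.pre = 9  [g₁.off * 2 - 45]
14. n7.val = 10  [len(C.mk) + 8]
15. n1.live = 29  [len(A.pre) + 26]
16. n1.ok = 1  [c.idx + 7]
17. n11.lab = -2  [terminal]
18. n12.hot = -9  [terminal]
19. n0.key = 11  [D.live - 18]
20. n0.tag = false  [D.ok == b.hot]
21. n0.live = 13  [b.hot + 22]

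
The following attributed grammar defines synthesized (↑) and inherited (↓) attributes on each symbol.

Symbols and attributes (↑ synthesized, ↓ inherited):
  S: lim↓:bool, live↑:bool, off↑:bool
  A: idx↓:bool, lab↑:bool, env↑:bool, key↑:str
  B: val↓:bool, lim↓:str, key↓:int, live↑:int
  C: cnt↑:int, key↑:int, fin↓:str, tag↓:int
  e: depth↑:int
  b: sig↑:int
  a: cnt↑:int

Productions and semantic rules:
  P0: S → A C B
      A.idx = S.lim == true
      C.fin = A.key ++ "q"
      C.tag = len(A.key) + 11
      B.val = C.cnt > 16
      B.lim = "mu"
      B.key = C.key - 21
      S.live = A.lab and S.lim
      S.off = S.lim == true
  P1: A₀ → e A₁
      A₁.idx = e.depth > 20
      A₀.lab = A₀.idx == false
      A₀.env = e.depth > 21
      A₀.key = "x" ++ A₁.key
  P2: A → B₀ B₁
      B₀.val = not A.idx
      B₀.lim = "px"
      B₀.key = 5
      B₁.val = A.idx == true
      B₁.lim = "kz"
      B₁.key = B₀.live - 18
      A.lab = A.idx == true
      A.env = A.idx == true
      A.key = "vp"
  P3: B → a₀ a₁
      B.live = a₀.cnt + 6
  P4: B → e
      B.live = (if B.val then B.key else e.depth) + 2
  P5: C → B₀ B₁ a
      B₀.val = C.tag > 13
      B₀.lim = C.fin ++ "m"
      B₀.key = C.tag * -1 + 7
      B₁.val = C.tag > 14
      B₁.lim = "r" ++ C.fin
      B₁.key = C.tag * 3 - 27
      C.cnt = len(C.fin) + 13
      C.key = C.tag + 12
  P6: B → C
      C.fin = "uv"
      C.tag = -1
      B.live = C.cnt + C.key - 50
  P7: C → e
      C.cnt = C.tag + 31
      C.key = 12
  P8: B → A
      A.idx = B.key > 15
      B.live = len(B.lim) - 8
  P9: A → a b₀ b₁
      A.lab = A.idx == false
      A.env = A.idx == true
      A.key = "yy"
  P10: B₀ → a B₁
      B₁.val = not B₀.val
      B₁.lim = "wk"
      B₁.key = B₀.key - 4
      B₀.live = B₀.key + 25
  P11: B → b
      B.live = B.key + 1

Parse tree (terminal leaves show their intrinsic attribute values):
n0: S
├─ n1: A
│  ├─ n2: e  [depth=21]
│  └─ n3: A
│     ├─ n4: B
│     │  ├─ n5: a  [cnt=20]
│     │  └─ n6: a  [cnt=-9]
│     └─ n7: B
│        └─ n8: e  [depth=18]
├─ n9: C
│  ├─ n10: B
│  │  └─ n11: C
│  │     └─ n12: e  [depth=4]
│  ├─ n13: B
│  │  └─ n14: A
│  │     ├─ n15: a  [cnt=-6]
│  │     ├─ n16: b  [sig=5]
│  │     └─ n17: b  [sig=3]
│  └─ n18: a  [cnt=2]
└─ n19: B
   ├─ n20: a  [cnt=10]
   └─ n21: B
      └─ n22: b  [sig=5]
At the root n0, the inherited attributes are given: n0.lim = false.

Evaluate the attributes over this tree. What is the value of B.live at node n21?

1. n0.lim = false  [given at root]
2. n1.idx = false  [S.lim == true]
3. n2.depth = 21  [terminal]
4. n3.idx = true  [e.depth > 20]
5. n4.val = false  [not A.idx]
6. n4.lim = "px"  ["px"]
7. n4.key = 5  [5]
8. n5.cnt = 20  [terminal]
9. n6.cnt = -9  [terminal]
10. n4.live = 26  [a₀.cnt + 6]
11. n7.val = true  [A.idx == true]
12. n7.lim = "kz"  ["kz"]
13. n7.key = 8  [B₀.live - 18]
14. n8.depth = 18  [terminal]
15. n7.live = 10  [(if B.val then B.key else e.depth) + 2]
16. n3.lab = true  [A.idx == true]
17. n3.env = true  [A.idx == true]
18. n3.key = "vp"  ["vp"]
19. n1.lab = true  [A₀.idx == false]
20. n1.env = false  [e.depth > 21]
21. n1.key = "xvp"  ["x" ++ A₁.key]
22. n9.fin = "xvpq"  [A.key ++ "q"]
23. n9.tag = 14  [len(A.key) + 11]
24. n10.val = true  [C.tag > 13]
25. n10.lim = "xvpqm"  [C.fin ++ "m"]
26. n10.key = -7  [C.tag * -1 + 7]
27. n11.fin = "uv"  ["uv"]
28. n11.tag = -1  [-1]
29. n12.depth = 4  [terminal]
30. n11.cnt = 30  [C.tag + 31]
31. n11.key = 12  [12]
32. n10.live = -8  [C.cnt + C.key - 50]
33. n13.val = false  [C.tag > 14]
34. n13.lim = "rxvpq"  ["r" ++ C.fin]
35. n13.key = 15  [C.tag * 3 - 27]
36. n14.idx = false  [B.key > 15]
37. n15.cnt = -6  [terminal]
38. n16.sig = 5  [terminal]
39. n17.sig = 3  [terminal]
40. n14.lab = true  [A.idx == false]
41. n14.env = false  [A.idx == true]
42. n14.key = "yy"  ["yy"]
43. n13.live = -3  [len(B.lim) - 8]
44. n18.cnt = 2  [terminal]
45. n9.cnt = 17  [len(C.fin) + 13]
46. n9.key = 26  [C.tag + 12]
47. n19.val = true  [C.cnt > 16]
48. n19.lim = "mu"  ["mu"]
49. n19.key = 5  [C.key - 21]
50. n20.cnt = 10  [terminal]
51. n21.val = false  [not B₀.val]
52. n21.lim = "wk"  ["wk"]
53. n21.key = 1  [B₀.key - 4]
54. n22.sig = 5  [terminal]
55. n21.live = 2  [B.key + 1]
56. n19.live = 30  [B₀.key + 25]
57. n0.live = false  [A.lab and S.lim]
58. n0.off = false  [S.lim == true]

2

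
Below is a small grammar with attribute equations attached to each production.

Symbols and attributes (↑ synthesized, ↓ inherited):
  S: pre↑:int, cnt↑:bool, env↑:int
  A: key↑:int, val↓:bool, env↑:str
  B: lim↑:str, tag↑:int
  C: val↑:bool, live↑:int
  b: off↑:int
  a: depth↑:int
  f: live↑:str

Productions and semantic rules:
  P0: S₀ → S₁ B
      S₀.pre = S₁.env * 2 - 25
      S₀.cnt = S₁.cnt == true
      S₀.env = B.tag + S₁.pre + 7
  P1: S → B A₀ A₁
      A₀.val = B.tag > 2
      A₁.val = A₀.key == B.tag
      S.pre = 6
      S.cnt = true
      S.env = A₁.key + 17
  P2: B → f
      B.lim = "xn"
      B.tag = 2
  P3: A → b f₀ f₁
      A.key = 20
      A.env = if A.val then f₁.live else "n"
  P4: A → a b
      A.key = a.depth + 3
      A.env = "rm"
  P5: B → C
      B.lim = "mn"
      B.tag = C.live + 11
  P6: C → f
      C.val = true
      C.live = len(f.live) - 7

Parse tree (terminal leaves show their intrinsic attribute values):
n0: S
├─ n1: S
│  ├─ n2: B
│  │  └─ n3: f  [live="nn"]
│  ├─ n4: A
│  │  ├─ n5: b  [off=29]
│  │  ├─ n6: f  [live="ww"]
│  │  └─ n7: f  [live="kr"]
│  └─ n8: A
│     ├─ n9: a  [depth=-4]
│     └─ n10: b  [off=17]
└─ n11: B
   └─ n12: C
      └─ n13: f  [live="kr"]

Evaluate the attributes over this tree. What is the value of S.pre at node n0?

7

1. n3.live = "nn"  [terminal]
2. n2.lim = "xn"  ["xn"]
3. n2.tag = 2  [2]
4. n4.val = false  [B.tag > 2]
5. n5.off = 29  [terminal]
6. n6.live = "ww"  [terminal]
7. n7.live = "kr"  [terminal]
8. n4.key = 20  [20]
9. n4.env = "n"  [if A.val then f₁.live else "n"]
10. n8.val = false  [A₀.key == B.tag]
11. n9.depth = -4  [terminal]
12. n10.off = 17  [terminal]
13. n8.key = -1  [a.depth + 3]
14. n8.env = "rm"  ["rm"]
15. n1.pre = 6  [6]
16. n1.cnt = true  [true]
17. n1.env = 16  [A₁.key + 17]
18. n13.live = "kr"  [terminal]
19. n12.val = true  [true]
20. n12.live = -5  [len(f.live) - 7]
21. n11.lim = "mn"  ["mn"]
22. n11.tag = 6  [C.live + 11]
23. n0.pre = 7  [S₁.env * 2 - 25]
24. n0.cnt = true  [S₁.cnt == true]
25. n0.env = 19  [B.tag + S₁.pre + 7]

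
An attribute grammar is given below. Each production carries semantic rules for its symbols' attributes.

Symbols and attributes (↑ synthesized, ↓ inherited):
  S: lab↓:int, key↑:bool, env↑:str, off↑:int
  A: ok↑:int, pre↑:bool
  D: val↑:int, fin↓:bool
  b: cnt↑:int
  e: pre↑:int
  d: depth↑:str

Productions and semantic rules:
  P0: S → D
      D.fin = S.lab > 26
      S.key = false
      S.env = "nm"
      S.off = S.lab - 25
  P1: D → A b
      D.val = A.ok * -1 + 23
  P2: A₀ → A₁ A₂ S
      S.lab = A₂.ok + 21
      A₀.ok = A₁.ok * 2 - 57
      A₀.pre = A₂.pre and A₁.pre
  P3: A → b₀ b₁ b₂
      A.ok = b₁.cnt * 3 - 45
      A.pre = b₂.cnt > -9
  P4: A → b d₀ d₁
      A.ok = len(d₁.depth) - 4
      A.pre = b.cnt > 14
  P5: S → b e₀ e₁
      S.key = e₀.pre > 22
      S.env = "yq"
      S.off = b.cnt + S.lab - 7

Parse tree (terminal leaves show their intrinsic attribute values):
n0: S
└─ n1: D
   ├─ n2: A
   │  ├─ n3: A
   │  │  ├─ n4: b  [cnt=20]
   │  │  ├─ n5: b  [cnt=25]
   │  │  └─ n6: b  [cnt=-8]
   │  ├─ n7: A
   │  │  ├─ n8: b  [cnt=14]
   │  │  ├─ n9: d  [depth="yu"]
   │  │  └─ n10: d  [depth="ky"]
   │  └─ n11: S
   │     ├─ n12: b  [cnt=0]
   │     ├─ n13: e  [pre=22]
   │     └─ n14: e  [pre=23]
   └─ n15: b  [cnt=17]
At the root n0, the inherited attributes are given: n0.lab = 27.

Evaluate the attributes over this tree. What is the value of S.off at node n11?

12

1. n0.lab = 27  [given at root]
2. n1.fin = true  [S.lab > 26]
3. n4.cnt = 20  [terminal]
4. n5.cnt = 25  [terminal]
5. n6.cnt = -8  [terminal]
6. n3.ok = 30  [b₁.cnt * 3 - 45]
7. n3.pre = true  [b₂.cnt > -9]
8. n8.cnt = 14  [terminal]
9. n9.depth = "yu"  [terminal]
10. n10.depth = "ky"  [terminal]
11. n7.ok = -2  [len(d₁.depth) - 4]
12. n7.pre = false  [b.cnt > 14]
13. n11.lab = 19  [A₂.ok + 21]
14. n12.cnt = 0  [terminal]
15. n13.pre = 22  [terminal]
16. n14.pre = 23  [terminal]
17. n11.key = false  [e₀.pre > 22]
18. n11.env = "yq"  ["yq"]
19. n11.off = 12  [b.cnt + S.lab - 7]
20. n2.ok = 3  [A₁.ok * 2 - 57]
21. n2.pre = false  [A₂.pre and A₁.pre]
22. n15.cnt = 17  [terminal]
23. n1.val = 20  [A.ok * -1 + 23]
24. n0.key = false  [false]
25. n0.env = "nm"  ["nm"]
26. n0.off = 2  [S.lab - 25]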